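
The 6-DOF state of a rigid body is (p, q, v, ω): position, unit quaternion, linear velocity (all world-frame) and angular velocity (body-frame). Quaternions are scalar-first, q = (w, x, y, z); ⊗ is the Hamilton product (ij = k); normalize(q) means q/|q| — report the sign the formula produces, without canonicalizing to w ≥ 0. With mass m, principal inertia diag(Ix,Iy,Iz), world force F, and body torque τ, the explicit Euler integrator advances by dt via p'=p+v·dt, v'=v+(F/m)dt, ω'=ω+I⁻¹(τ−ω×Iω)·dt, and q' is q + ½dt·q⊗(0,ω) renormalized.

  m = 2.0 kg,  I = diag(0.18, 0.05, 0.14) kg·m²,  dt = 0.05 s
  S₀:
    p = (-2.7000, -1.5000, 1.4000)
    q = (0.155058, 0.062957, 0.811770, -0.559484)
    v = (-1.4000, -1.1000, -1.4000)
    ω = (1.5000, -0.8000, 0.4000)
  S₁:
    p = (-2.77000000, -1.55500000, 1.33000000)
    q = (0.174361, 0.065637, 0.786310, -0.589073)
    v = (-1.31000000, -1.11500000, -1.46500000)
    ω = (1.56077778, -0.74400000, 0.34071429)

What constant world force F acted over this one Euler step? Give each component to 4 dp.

F = (3.6000, -0.6000, -2.6000)

v₁ − v₀ = (0.09000000, -0.01500000, -0.06500000)
m·(v₁−v₀)/dt = (3.6000, -0.6000, -2.6000)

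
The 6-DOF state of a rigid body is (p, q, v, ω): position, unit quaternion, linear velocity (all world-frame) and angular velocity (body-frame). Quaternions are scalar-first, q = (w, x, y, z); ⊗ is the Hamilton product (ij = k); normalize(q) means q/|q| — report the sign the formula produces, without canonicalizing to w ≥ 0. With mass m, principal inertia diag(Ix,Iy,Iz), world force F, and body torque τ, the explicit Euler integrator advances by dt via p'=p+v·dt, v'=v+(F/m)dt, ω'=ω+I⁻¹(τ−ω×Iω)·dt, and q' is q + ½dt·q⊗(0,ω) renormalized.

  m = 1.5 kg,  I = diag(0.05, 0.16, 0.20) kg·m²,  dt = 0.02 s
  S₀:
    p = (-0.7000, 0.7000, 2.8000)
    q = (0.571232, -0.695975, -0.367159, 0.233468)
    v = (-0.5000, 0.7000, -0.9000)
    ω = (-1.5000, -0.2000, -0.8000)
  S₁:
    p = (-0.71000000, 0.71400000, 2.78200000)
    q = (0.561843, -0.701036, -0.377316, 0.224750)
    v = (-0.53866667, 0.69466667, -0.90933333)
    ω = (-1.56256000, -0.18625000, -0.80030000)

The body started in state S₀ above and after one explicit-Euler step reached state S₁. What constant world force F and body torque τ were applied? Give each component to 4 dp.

F = (-2.9000, -0.4000, -0.7000)
τ = (-0.1500, -0.0700, 0.0300)

v₁ − v₀ = (-0.03866667, -0.00533333, -0.00933333)
m·(v₁−v₀)/dt = (-2.9000, -0.4000, -0.7000)
Δω = ω₁−ω₀ = (-0.06256000, 0.01375000, -0.00030000)
gyro term ω₀×Iω₀ = (0.0064, -0.1800, 0.0330)
τ = I·(Δω/dt) + ω₀×(Iω₀) = (-0.1500, -0.0700, 0.0300)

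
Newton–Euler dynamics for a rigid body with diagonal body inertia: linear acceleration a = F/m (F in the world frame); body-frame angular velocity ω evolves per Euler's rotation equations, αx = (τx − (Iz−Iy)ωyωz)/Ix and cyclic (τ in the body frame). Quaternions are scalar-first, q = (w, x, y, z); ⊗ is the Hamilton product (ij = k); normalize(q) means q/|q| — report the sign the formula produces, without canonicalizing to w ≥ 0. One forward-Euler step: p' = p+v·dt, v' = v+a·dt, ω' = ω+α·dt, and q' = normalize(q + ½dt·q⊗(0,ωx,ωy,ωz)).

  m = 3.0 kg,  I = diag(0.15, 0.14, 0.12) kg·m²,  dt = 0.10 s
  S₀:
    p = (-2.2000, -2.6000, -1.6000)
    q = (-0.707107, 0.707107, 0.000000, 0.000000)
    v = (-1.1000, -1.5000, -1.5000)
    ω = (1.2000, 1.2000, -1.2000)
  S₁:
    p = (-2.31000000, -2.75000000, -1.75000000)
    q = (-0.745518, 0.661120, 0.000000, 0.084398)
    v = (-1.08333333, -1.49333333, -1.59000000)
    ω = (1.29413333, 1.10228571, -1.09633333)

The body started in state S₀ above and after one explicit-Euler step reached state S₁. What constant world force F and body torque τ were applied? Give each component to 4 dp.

F = (0.5000, 0.2000, -2.7000)
τ = (0.1700, -0.1800, 0.1100)

ω₁ − ω₀ = (0.09413333, -0.09771429, 0.10366667)
gyro term ω₀×Iω₀ = (0.0288, -0.0432, -0.0144)
I·α + gyro = (0.1700, -0.1800, 0.1100)
v₁ − v₀ = (0.01666667, 0.00666667, -0.09000000)
F = m·Δv/dt = (0.5000, 0.2000, -2.7000)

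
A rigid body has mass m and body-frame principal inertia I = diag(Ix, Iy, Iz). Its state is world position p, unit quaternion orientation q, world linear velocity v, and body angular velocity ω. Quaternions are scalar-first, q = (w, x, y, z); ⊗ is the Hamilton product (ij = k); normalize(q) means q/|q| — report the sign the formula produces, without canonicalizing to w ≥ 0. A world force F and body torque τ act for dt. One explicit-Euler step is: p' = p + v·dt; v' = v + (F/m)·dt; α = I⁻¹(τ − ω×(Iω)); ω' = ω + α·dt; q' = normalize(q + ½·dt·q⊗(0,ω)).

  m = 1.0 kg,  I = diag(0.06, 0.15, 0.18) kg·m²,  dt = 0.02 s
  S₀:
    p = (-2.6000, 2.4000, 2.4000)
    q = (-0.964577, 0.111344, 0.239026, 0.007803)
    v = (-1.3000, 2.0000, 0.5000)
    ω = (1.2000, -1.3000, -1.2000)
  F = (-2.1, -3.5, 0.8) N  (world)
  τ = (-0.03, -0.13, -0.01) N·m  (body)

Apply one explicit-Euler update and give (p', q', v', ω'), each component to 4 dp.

p' = (-2.6260, 2.4400, 2.4100)
q' = (-0.9625, 0.0970, 0.2529, 0.0151)
v' = (-1.3420, 1.9300, 0.5160)
ω' = (1.1744, -1.3404, -1.1855)

gyro term ω×Iω = (0.0468, 0.1728, -0.1404)
angular accel α = (-1.2800, -2.0187, 0.7244)
ω + α·dt = (1.1744, -1.3404, -1.1855)
2q̇ = q⊗(0,ω) = (0.1864846, -1.4341797, 1.3969265, 0.7259140)
q + ½dt·q⊗(0,ω), renormalized = (-0.9625, 0.0970, 0.2529, 0.0151)
a = F/m = (-2.1000, -3.5000, 0.8000)
new position p' = (-2.6260, 2.4400, 2.4100)
v + (F/m)dt = (-1.3420, 1.9300, 0.5160)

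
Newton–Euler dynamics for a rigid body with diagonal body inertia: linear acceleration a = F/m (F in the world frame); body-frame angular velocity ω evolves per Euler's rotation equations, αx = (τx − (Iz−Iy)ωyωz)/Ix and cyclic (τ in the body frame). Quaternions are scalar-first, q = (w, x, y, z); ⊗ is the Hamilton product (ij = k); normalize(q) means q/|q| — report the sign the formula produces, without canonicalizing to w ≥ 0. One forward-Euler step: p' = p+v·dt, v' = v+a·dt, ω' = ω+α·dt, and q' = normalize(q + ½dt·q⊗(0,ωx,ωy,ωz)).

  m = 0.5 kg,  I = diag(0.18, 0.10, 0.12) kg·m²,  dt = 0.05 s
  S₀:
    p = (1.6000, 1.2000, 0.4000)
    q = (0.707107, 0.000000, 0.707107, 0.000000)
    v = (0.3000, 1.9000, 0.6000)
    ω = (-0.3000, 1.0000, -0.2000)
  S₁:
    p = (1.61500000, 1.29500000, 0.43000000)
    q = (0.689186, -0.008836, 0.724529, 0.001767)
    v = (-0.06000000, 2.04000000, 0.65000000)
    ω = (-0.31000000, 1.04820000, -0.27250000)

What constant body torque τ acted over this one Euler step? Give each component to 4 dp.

τ = (-0.0400, 0.1000, -0.1500)

Δω = ω₁−ω₀ = (-0.01000000, 0.04820000, -0.07250000)
gyro term ω₀×Iω₀ = (-0.0040, 0.0036, 0.0240)
applied torque τ = (-0.0400, 0.1000, -0.1500)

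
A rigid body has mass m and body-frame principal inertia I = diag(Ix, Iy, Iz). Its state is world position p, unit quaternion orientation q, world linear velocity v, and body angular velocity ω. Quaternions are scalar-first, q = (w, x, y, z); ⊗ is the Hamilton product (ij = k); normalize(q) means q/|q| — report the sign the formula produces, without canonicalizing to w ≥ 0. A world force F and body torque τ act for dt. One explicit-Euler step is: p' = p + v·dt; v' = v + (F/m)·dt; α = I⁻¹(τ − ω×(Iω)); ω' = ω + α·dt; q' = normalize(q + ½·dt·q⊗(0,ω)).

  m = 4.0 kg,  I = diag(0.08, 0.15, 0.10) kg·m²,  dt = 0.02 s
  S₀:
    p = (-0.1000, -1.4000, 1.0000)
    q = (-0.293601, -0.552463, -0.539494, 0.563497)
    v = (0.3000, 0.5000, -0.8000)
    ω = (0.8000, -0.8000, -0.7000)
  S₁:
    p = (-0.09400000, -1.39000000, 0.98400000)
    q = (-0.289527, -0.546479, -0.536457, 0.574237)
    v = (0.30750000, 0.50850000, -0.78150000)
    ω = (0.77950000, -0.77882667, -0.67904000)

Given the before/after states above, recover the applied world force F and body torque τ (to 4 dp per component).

ω₁ − ω₀ = (-0.02050000, 0.02117333, 0.02096000)
gyro term ω₀×Iω₀ = (-0.0280, 0.0112, -0.0448)
τ = I·(Δω/dt) + ω₀×(Iω₀) = (-0.1100, 0.1700, 0.0600)
velocity change Δv = (0.00750000, 0.00850000, 0.01850000)
F = m·Δv/dt = (1.5000, 1.7000, 3.7000)

F = (1.5000, 1.7000, 3.7000)
τ = (-0.1100, 0.1700, 0.0600)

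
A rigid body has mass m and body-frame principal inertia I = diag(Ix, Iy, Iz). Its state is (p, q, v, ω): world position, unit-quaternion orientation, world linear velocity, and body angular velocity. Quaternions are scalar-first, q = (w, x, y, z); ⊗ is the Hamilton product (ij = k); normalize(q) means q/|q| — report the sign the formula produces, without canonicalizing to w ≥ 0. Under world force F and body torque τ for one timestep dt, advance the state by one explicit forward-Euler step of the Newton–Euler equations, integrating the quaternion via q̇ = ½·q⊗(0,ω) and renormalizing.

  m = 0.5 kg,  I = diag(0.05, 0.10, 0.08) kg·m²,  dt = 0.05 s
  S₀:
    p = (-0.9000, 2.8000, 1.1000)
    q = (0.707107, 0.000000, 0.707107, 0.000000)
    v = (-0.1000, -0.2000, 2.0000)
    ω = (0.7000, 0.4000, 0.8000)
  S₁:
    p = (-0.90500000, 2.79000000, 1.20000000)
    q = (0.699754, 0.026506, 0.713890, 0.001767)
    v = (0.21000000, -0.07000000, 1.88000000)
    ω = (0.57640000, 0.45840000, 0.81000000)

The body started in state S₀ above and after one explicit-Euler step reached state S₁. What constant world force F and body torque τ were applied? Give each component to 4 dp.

F = (3.1000, 1.3000, -1.2000)
τ = (-0.1300, 0.1000, 0.0300)

rate change Δω = (-0.12360000, 0.05840000, 0.01000000)
I·α + gyro = (-0.1300, 0.1000, 0.0300)
v₁ − v₀ = (0.31000000, 0.13000000, -0.12000000)
m·(v₁−v₀)/dt = (3.1000, 1.3000, -1.2000)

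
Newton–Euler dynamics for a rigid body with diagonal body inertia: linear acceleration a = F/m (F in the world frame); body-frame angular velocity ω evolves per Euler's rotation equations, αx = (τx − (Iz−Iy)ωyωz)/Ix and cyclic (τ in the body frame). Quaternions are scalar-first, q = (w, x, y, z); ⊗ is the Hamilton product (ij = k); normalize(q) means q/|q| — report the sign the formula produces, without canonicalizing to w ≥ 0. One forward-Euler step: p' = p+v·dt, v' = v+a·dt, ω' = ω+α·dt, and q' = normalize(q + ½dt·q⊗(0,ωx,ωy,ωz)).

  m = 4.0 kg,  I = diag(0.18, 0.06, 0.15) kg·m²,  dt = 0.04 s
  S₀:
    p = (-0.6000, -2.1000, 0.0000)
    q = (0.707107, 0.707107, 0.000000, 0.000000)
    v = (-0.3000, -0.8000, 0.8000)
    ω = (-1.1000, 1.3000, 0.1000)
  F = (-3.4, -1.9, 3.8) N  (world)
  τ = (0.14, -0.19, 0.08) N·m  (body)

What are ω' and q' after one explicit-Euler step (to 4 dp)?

ω' = (-1.0715, 1.1755, 0.0756)
q' = (0.7222, 0.6911, 0.0170, 0.0198)

α = I⁻¹(τ − ω×Iω) = (0.7128, -3.1117, -0.6107)
ω' = ω + α·dt = (-1.0715, 1.1755, 0.0756)
Hamilton product q⊗(0,ω) = (0.7778177, -0.7778177, 0.8485284, 0.9899498)
q + ½dt·q⊗(0,ω), renormalized = (0.7222, 0.6911, 0.0170, 0.0198)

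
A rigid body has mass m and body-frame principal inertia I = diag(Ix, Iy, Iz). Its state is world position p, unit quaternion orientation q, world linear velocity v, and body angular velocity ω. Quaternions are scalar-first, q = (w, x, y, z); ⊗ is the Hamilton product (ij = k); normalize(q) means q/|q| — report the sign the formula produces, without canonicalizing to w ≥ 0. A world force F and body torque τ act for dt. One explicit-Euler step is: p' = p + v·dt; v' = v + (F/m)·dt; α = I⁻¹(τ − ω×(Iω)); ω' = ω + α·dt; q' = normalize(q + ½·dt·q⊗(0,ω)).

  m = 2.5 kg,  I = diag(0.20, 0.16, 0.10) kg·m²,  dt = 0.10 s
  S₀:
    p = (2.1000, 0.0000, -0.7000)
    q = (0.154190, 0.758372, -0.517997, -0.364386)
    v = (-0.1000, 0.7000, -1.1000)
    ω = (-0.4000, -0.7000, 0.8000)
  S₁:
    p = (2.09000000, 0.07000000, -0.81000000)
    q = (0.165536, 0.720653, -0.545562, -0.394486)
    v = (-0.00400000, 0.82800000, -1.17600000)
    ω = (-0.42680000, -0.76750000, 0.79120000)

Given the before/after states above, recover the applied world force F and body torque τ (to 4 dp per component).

F = (2.4000, 3.2000, -1.9000)
τ = (-0.0200, -0.1400, -0.0200)

ω₁ − ω₀ = (-0.02680000, -0.06750000, -0.00880000)
ω₀×(Iω₀) = (0.0336, -0.0320, -0.0112)
I·α + gyro = (-0.0200, -0.1400, -0.0200)
velocity change Δv = (0.09600000, 0.12800000, -0.07600000)
F = m·Δv/dt = (2.4000, 3.2000, -1.9000)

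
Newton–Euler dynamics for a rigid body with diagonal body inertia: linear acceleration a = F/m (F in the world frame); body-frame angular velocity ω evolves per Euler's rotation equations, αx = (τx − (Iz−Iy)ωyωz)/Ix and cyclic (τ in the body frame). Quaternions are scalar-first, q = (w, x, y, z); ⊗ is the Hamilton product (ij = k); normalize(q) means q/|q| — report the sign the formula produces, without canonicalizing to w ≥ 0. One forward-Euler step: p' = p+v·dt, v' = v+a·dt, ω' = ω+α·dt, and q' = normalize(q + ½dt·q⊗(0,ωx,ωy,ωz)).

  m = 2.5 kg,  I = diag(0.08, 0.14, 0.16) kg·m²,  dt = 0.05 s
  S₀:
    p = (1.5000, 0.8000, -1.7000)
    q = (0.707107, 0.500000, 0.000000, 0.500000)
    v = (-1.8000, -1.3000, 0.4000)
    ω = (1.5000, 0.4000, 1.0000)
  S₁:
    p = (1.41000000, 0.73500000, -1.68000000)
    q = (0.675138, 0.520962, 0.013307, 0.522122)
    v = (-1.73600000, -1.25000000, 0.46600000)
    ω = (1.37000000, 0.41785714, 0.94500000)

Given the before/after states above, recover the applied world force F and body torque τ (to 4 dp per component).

rate change Δω = (-0.13000000, 0.01785714, -0.05500000)
ω₀×(Iω₀) = (0.0080, -0.1200, 0.0360)
applied torque τ = (-0.2000, -0.0700, -0.1400)
Δv = v₁−v₀ = (0.06400000, 0.05000000, 0.06600000)
applied force F = (3.2000, 2.5000, 3.3000)

F = (3.2000, 2.5000, 3.3000)
τ = (-0.2000, -0.0700, -0.1400)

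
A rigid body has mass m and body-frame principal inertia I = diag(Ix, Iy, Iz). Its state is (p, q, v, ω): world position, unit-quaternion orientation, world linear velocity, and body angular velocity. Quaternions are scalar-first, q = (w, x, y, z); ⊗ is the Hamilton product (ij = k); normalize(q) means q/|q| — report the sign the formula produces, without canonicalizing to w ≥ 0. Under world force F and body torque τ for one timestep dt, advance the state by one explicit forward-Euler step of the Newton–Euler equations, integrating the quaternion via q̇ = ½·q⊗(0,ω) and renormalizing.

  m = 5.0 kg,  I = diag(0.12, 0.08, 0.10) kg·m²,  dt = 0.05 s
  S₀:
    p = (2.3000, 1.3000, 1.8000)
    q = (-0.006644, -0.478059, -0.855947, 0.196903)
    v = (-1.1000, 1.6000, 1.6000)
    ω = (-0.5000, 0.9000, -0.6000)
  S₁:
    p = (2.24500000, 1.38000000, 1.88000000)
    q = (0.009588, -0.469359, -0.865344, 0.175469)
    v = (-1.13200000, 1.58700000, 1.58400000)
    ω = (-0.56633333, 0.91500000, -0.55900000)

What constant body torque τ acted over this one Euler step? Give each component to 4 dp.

rate change Δω = (-0.06633333, 0.01500000, 0.04100000)
I·α + gyro = (-0.1700, 0.0300, 0.1000)

τ = (-0.1700, 0.0300, 0.1000)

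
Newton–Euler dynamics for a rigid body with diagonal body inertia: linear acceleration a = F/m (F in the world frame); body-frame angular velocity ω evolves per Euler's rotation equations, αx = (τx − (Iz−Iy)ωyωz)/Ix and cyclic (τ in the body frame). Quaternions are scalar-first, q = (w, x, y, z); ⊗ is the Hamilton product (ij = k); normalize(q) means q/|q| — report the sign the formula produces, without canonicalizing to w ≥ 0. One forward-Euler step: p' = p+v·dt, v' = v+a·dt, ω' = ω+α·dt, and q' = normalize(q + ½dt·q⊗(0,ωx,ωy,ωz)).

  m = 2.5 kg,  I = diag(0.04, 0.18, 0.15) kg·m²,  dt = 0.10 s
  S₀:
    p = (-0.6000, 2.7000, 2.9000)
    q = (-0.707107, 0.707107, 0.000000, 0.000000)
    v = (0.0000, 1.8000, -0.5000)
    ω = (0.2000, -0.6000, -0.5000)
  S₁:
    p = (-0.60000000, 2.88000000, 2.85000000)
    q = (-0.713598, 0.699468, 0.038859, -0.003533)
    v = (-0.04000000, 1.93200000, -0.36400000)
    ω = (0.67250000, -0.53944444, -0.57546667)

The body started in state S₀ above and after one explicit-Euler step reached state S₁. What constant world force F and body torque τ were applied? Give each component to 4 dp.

ω₁ − ω₀ = (0.47250000, 0.06055556, -0.07546667)
applied torque τ = (0.1800, 0.1200, -0.1300)
Δv = v₁−v₀ = (-0.04000000, 0.13200000, 0.13600000)
m·(v₁−v₀)/dt = (-1.0000, 3.3000, 3.4000)

F = (-1.0000, 3.3000, 3.4000)
τ = (0.1800, 0.1200, -0.1300)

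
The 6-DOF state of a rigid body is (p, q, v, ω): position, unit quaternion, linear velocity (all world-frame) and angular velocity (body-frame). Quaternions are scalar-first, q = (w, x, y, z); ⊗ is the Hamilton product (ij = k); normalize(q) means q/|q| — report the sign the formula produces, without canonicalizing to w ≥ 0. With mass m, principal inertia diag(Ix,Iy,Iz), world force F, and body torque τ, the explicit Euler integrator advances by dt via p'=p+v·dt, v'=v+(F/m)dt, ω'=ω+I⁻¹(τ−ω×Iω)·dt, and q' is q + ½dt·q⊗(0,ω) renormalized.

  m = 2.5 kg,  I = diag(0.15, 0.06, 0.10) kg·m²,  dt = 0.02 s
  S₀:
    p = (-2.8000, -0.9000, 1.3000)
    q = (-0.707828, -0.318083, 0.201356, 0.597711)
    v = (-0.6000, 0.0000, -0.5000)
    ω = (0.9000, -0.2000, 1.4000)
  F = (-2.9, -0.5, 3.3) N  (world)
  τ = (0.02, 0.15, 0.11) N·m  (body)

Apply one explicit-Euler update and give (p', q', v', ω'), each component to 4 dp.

p' = (-2.8120, -0.9000, 1.2900)
q' = (-0.7128, -0.3204, 0.2126, 0.5865)
v' = (-0.6232, -0.0040, -0.4736)
ω' = (0.9042, -0.1710, 1.4188)

ω×(Iω) gyroscopic = (-0.0112, 0.0630, 0.0162)
α = I⁻¹(τ − ω×Iω) = (0.2080, 1.4500, 0.9380)
new body rate ω' = (0.9042, -0.1710, 1.4188)
q⊗(0,ω) = (-0.5102495, -0.2356046, 1.1248217, -1.1085630)
q + ½dt·q⊗(0,ω), renormalized = (-0.7128, -0.3204, 0.2126, 0.5865)
p + v·dt = (-2.8120, -0.9000, 1.2900)
new velocity v' = (-0.6232, -0.0040, -0.4736)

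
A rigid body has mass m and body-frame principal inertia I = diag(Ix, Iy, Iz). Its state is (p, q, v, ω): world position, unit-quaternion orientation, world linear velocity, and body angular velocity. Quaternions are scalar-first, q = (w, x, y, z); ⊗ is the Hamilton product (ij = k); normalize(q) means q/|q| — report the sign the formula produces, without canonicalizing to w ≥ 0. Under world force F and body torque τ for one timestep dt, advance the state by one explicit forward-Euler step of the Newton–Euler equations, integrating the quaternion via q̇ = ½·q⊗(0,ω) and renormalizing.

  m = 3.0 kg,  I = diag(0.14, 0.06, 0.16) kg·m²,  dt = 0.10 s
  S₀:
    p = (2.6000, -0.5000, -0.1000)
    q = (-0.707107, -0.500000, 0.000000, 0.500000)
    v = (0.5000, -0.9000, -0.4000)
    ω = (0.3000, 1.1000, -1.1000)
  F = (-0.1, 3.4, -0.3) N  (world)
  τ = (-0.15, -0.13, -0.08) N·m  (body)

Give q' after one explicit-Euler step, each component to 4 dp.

Hamilton product q⊗(0,ω) = (0.7000000, -0.7621321, -1.1778177, 0.2278177)
q + ½dt·q⊗(0,ω), renormalized = (-0.6700, -0.5364, -0.0587, 0.5098)

q' = (-0.6700, -0.5364, -0.0587, 0.5098)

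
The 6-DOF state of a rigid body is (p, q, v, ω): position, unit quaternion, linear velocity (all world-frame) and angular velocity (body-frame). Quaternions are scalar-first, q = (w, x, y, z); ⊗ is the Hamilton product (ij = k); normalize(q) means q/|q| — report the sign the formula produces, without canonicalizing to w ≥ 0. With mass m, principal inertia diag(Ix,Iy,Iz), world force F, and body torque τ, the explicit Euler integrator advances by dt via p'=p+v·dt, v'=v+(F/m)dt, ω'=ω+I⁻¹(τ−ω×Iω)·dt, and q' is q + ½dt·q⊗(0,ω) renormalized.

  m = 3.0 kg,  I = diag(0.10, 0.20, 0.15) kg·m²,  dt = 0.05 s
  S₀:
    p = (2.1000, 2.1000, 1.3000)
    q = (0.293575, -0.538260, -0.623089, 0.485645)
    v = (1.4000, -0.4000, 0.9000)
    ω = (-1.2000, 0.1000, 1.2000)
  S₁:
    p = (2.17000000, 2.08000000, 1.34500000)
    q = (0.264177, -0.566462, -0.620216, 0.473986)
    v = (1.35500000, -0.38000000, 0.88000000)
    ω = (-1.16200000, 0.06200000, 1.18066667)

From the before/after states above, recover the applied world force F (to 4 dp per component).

v₁ − v₀ = (-0.04500000, 0.02000000, -0.02000000)
m·(v₁−v₀)/dt = (-2.7000, 1.2000, -1.2000)

F = (-2.7000, 1.2000, -1.2000)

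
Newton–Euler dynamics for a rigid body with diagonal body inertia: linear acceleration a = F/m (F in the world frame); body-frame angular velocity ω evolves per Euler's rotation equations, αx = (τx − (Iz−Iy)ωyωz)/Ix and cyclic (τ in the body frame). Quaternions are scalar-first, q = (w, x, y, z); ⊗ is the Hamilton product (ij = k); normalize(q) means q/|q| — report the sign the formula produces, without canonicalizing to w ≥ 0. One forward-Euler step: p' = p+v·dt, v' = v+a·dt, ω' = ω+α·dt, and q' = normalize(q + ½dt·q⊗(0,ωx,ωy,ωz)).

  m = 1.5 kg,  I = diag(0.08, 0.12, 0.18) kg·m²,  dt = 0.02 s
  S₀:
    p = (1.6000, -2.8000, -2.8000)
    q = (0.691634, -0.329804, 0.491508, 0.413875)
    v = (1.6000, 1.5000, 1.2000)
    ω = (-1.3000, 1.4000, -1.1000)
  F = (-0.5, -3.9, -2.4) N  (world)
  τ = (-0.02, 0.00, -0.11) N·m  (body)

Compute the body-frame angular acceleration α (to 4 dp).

α = (0.9050, 1.1917, -0.2067)

gyro term ω×Iω = (-0.0924, -0.1430, -0.0728)
α = I⁻¹(τ − ω×Iω) = (0.9050, 1.1917, -0.2067)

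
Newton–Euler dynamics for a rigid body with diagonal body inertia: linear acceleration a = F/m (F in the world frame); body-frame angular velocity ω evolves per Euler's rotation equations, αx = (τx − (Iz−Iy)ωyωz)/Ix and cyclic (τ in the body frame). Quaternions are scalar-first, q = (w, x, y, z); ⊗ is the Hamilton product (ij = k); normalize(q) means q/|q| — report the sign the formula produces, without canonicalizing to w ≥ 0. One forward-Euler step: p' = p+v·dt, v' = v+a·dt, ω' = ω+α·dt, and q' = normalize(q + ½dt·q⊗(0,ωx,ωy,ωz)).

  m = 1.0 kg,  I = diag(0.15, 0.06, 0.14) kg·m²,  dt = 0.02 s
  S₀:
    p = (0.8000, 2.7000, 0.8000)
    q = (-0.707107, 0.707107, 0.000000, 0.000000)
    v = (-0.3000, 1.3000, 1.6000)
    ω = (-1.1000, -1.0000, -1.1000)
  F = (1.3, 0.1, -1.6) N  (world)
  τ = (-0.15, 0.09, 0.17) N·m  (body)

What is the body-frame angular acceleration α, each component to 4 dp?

α = (-1.5867, 1.2983, 1.9214)

ω×(Iω) gyroscopic = (0.0880, 0.0121, -0.0990)
(τ − ω×Iω)/I = (-1.5867, 1.2983, 1.9214)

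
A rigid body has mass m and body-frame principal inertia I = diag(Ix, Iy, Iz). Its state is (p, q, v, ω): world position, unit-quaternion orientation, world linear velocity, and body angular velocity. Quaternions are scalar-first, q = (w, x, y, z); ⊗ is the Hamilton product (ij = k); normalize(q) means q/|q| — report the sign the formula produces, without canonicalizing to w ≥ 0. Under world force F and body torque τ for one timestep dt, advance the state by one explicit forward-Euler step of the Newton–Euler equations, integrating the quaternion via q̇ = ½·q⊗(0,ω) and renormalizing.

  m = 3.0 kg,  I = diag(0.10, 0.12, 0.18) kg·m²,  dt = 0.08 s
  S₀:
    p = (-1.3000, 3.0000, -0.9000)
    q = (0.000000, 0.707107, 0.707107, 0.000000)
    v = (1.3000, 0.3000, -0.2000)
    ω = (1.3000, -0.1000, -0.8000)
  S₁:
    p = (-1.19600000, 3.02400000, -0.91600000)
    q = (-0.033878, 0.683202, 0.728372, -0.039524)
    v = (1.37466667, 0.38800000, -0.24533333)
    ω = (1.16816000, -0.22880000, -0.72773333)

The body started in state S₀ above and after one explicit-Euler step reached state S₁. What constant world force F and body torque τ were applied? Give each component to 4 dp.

F = (2.8000, 3.3000, -1.7000)
τ = (-0.1600, -0.1100, 0.1600)

velocity change Δv = (0.07466667, 0.08800000, -0.04533333)
m·(v₁−v₀)/dt = (2.8000, 3.3000, -1.7000)
Δω = ω₁−ω₀ = (-0.13184000, -0.12880000, 0.07226667)
τ = I·(Δω/dt) + ω₀×(Iω₀) = (-0.1600, -0.1100, 0.1600)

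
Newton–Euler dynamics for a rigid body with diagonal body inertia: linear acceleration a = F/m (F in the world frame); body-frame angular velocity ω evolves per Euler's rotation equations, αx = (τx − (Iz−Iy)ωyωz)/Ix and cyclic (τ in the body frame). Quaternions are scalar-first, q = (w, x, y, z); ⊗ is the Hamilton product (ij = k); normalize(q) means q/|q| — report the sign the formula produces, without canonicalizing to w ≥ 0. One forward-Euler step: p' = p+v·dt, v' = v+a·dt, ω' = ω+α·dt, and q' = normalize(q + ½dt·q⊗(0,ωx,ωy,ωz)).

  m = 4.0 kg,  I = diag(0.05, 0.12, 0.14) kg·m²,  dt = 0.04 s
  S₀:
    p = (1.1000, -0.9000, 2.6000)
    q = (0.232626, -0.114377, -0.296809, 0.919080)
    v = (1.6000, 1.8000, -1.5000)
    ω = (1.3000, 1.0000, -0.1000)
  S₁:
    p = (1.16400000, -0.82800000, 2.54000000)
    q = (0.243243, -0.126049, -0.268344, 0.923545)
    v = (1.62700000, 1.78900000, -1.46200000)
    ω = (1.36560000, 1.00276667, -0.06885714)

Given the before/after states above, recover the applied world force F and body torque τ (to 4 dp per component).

F = (2.7000, -1.1000, 3.8000)
τ = (0.0800, 0.0200, 0.2000)

Δv = v₁−v₀ = (0.02700000, -0.01100000, 0.03800000)
F = m·Δv/dt = (2.7000, -1.1000, 3.8000)
Δω = ω₁−ω₀ = (0.06560000, 0.00276667, 0.03114286)
applied torque τ = (0.0800, 0.0200, 0.2000)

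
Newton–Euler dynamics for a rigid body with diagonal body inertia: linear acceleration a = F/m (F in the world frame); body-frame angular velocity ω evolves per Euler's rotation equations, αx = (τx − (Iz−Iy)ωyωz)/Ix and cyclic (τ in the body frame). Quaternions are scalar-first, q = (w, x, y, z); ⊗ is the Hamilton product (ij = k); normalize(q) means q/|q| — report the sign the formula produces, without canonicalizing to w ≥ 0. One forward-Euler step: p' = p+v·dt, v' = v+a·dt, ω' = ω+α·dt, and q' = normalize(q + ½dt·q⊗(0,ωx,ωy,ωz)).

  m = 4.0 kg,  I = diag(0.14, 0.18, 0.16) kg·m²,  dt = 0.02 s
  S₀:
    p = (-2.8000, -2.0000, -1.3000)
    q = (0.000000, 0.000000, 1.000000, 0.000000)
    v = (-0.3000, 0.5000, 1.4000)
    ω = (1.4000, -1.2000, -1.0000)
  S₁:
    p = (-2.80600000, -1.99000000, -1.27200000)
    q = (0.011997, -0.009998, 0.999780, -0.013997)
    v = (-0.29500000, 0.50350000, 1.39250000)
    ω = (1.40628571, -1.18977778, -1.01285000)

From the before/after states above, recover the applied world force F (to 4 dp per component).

Δv = v₁−v₀ = (0.00500000, 0.00350000, -0.00750000)
m·(v₁−v₀)/dt = (1.0000, 0.7000, -1.5000)

F = (1.0000, 0.7000, -1.5000)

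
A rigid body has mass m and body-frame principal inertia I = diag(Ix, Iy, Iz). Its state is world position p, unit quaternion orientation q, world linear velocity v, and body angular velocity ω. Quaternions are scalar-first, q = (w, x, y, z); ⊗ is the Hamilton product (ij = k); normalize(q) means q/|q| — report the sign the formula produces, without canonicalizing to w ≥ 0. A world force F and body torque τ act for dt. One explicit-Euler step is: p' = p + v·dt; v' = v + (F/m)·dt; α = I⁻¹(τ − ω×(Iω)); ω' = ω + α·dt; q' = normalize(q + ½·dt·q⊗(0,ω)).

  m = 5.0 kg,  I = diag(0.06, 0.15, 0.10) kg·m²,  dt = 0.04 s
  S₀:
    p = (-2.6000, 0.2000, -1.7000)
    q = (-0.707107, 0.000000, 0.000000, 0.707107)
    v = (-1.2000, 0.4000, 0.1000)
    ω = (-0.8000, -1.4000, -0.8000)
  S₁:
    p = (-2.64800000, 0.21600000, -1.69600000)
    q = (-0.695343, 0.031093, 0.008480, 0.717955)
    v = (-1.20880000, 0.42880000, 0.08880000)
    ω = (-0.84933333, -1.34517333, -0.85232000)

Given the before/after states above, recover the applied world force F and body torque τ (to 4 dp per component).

F = (-1.1000, 3.6000, -1.4000)
τ = (-0.1300, 0.1800, -0.0300)

rate change Δω = (-0.04933333, 0.05482667, -0.05232000)
ω₀×(Iω₀) = (-0.0560, -0.0256, 0.1008)
I·α + gyro = (-0.1300, 0.1800, -0.0300)
Δv = v₁−v₀ = (-0.00880000, 0.02880000, -0.01120000)
m·(v₁−v₀)/dt = (-1.1000, 3.6000, -1.4000)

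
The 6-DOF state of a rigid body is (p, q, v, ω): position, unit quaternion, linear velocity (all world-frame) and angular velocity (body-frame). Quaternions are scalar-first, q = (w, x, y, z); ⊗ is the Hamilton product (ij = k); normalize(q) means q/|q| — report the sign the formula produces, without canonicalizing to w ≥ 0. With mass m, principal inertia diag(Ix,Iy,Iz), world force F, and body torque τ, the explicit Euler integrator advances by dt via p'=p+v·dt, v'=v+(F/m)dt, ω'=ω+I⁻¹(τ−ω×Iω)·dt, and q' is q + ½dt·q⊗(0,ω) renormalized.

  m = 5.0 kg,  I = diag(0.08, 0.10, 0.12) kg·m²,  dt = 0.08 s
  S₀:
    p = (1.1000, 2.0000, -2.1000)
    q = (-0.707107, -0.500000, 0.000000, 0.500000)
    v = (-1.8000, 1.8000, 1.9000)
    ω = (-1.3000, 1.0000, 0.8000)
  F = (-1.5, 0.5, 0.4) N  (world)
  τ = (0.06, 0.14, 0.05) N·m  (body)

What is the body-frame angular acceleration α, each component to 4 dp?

gyro term ω×Iω = (0.0160, 0.0416, -0.0260)
angular accel α = (0.5500, 0.9840, 0.6333)

α = (0.5500, 0.9840, 0.6333)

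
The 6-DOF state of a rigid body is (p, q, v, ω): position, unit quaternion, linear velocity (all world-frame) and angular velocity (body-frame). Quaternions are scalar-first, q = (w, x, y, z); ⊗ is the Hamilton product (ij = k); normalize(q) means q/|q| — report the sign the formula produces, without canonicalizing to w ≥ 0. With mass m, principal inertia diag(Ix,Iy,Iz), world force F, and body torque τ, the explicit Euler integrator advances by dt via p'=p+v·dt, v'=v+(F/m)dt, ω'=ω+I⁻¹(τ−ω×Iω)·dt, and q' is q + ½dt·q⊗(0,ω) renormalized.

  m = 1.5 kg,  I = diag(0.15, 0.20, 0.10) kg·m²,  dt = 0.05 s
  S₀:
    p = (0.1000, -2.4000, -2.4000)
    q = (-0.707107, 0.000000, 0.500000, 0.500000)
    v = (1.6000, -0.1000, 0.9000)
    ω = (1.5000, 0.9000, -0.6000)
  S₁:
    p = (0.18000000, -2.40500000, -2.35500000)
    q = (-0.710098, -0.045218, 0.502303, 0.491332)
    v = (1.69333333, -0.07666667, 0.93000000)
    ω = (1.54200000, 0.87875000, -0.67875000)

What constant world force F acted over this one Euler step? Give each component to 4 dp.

F = (2.8000, 0.7000, 0.9000)

Δv = v₁−v₀ = (0.09333333, 0.02333333, 0.03000000)
applied force F = (2.8000, 0.7000, 0.9000)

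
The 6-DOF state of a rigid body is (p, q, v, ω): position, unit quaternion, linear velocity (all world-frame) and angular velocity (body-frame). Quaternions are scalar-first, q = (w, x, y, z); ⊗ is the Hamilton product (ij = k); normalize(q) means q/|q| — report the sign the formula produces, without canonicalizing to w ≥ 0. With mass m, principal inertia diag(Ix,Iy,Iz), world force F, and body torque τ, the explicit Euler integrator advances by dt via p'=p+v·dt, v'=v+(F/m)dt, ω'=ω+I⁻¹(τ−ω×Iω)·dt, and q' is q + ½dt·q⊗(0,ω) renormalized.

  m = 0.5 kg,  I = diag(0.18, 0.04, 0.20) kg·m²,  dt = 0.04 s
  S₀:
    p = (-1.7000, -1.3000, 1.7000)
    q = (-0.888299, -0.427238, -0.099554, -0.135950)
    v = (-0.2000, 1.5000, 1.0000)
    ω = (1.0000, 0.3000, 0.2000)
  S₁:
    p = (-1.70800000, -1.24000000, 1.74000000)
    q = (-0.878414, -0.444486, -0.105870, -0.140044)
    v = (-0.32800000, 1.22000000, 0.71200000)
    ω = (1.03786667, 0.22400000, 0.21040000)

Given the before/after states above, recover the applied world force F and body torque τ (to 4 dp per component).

F = (-1.6000, -3.5000, -3.6000)
τ = (0.1800, -0.0800, 0.0100)

v₁ − v₀ = (-0.12800000, -0.28000000, -0.28800000)
F = m·Δv/dt = (-1.6000, -3.5000, -3.6000)
rate change Δω = (0.03786667, -0.07600000, 0.01040000)
ω₀×(Iω₀) = (0.0096, -0.0040, -0.0420)
τ = I·(Δω/dt) + ω₀×(Iω₀) = (0.1800, -0.0800, 0.0100)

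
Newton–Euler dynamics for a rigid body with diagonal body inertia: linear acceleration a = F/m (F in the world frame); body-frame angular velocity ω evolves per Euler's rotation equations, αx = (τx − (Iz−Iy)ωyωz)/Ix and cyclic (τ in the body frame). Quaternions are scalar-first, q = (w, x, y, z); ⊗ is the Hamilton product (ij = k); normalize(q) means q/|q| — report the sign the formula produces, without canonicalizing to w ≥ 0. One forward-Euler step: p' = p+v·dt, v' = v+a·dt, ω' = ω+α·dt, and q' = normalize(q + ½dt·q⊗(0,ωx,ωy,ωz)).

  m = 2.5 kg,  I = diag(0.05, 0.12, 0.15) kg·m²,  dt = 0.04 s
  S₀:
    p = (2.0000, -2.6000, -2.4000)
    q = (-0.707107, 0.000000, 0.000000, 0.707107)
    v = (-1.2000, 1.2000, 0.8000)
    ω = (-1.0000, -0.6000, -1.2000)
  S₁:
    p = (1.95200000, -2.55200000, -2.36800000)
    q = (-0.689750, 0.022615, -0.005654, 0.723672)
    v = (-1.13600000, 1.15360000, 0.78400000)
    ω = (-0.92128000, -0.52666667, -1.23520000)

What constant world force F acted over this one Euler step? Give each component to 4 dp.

F = (4.0000, -2.9000, -1.0000)

velocity change Δv = (0.06400000, -0.04640000, -0.01600000)
m·(v₁−v₀)/dt = (4.0000, -2.9000, -1.0000)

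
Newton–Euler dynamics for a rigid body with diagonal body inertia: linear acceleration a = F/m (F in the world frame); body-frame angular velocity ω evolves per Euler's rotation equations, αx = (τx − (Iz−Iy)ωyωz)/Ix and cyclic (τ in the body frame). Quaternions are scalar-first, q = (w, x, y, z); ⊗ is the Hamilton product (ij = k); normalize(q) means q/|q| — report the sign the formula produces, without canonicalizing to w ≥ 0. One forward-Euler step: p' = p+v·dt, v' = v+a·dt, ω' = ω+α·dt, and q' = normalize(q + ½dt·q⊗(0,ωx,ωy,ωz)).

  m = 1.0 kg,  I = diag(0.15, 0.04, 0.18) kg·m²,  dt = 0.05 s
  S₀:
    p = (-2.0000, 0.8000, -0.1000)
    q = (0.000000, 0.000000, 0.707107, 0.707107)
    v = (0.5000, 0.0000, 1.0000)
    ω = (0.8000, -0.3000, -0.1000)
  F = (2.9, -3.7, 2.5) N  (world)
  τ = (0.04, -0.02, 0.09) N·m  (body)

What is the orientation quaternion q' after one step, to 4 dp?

q' = (0.0071, 0.0035, 0.7211, 0.6928)

Hamilton product q⊗(0,ω) = (0.2828428, 0.1414214, 0.5656856, -0.5656856)
updated quaternion q' = (0.0071, 0.0035, 0.7211, 0.6928)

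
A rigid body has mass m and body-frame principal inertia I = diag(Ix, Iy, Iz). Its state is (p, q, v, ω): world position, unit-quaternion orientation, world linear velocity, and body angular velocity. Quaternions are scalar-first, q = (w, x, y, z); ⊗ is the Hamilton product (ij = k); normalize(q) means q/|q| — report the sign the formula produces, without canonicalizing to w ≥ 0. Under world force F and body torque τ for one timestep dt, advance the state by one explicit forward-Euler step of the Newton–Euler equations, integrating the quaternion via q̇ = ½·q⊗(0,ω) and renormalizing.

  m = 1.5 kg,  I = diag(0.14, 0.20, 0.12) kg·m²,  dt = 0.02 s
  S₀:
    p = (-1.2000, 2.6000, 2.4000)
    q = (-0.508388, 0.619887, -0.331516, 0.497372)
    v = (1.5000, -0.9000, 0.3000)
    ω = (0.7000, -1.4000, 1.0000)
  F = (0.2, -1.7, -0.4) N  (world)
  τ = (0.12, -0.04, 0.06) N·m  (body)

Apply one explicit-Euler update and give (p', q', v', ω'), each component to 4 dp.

p + v·dt = (-1.1700, 2.5820, 2.4060)
v' = v + a·dt = (1.5027, -0.9227, 0.2947)
gyro term ω×Iω = (0.1120, 0.0140, -0.0588)
angular accel α = (0.0571, -0.2700, 0.9900)
ω + α·dt = (0.7011, -1.4054, 1.0198)
Hamilton product q⊗(0,ω) = (-1.3954153, 0.0089332, 0.4400166, -1.1441686)
q + ½dt·q⊗(0,ω), renormalized = (-0.5223, 0.6199, -0.3271, 0.4858)

p' = (-1.1700, 2.5820, 2.4060)
q' = (-0.5223, 0.6199, -0.3271, 0.4858)
v' = (1.5027, -0.9227, 0.2947)
ω' = (0.7011, -1.4054, 1.0198)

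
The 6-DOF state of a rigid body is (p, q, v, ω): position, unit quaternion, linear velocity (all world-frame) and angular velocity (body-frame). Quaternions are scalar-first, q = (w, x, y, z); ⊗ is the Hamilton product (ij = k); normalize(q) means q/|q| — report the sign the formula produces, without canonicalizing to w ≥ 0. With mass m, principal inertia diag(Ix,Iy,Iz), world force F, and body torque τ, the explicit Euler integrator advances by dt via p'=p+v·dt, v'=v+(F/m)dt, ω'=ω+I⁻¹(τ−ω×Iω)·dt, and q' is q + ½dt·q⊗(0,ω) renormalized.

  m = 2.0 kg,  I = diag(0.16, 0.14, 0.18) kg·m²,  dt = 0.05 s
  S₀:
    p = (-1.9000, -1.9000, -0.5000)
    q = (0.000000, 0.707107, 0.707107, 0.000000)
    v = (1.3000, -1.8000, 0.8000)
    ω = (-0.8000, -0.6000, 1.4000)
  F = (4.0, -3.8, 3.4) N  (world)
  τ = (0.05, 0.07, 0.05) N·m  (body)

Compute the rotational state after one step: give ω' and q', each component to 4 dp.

ω' = (-0.7739, -0.5830, 1.4166)
q' = (0.0247, 0.7312, 0.6817, 0.0035)

gyro term ω×Iω = (-0.0336, 0.0224, -0.0096)
angular accel α = (0.5225, 0.3400, 0.3311)
new body rate ω' = (-0.7739, -0.5830, 1.4166)
2q̇ = q⊗(0,ω) = (0.9899498, 0.9899498, -0.9899498, 0.1414214)
q' = normalize(q + ½dt·q⊗(0,ω)) = (0.0247, 0.7312, 0.6817, 0.0035)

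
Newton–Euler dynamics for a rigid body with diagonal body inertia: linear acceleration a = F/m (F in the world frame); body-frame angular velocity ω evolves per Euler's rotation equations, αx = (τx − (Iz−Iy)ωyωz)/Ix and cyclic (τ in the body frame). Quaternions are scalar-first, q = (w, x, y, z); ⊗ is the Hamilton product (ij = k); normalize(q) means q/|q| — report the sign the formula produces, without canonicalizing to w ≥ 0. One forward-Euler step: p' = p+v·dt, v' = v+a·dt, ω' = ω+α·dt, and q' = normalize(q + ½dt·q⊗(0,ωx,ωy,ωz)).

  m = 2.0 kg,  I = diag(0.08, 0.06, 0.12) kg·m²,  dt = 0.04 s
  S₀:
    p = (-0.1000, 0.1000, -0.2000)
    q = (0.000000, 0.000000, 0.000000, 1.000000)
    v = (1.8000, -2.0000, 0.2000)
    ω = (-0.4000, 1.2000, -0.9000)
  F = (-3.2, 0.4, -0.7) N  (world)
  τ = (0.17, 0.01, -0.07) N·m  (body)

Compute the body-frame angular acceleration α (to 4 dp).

gyro term ω×Iω = (-0.0648, -0.0144, 0.0096)
α = I⁻¹(τ − ω×Iω) = (2.9350, 0.4067, -0.6633)

α = (2.9350, 0.4067, -0.6633)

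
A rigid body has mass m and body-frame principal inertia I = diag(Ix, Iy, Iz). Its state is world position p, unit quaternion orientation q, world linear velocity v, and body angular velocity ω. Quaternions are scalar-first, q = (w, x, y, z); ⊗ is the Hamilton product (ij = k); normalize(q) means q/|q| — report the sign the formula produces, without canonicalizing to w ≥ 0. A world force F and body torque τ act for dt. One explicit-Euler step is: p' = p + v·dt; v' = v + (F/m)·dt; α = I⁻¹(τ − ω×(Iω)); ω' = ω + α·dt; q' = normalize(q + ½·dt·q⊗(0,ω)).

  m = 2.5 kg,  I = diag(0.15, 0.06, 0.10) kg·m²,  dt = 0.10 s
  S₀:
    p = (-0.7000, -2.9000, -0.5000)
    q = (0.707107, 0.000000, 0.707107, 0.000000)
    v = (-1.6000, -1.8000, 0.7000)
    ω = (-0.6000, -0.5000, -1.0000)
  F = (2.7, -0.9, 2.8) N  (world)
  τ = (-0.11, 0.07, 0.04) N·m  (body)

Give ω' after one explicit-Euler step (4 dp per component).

ω×(Iω) gyroscopic = (0.0200, 0.0300, -0.0270)
(τ − ω×Iω)/I = (-0.8667, 0.6667, 0.6700)
new body rate ω' = (-0.6867, -0.4333, -0.9330)

ω' = (-0.6867, -0.4333, -0.9330)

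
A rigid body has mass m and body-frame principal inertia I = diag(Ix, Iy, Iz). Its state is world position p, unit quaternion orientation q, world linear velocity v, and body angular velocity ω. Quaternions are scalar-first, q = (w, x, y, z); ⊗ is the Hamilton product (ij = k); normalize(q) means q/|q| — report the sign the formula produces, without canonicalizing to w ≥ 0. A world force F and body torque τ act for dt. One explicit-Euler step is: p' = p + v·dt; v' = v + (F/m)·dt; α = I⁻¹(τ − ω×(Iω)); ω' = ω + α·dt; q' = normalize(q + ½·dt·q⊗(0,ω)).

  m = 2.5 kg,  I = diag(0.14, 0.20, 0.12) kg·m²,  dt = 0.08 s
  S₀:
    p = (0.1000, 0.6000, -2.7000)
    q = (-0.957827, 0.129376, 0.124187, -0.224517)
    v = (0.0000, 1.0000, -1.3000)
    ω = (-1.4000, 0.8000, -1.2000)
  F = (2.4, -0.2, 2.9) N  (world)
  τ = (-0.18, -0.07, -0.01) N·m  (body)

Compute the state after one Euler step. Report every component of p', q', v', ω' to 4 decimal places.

gyro term ω×Iω = (0.0768, 0.0336, -0.0672)
angular accel α = (-1.8343, -0.5180, 0.4767)
ω' = ω + α·dt = (-1.5467, 0.7586, -1.1619)
Hamilton product q⊗(0,ω) = (-0.1876436, 1.3715470, -0.2966866, 1.4267550)
updated quaternion q' = (-0.9622, 0.1836, 0.1120, -0.1669)
a = F/m = (0.9600, -0.0800, 1.1600)
new position p' = (0.1000, 0.6800, -2.8040)
new velocity v' = (0.0768, 0.9936, -1.2072)

p' = (0.1000, 0.6800, -2.8040)
q' = (-0.9622, 0.1836, 0.1120, -0.1669)
v' = (0.0768, 0.9936, -1.2072)
ω' = (-1.5467, 0.7586, -1.1619)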